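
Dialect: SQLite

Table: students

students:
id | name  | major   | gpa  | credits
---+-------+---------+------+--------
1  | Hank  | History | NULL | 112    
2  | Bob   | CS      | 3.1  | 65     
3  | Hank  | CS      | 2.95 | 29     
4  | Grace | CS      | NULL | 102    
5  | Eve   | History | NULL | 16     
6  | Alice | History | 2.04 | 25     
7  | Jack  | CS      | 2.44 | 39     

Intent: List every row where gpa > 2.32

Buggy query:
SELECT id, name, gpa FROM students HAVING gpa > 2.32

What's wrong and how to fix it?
Bug: HAVING filters the output of aggregation, but this query has no GROUP BY and no aggregate functions, so SQLite rejects it (HAVING clause on a non-aggregate query); the condition here is per row

Fix: Use WHERE for row-level filtering

Corrected query:
SELECT id, name, gpa FROM students WHERE gpa > 2.32

Result:
id | name | gpa 
---+------+-----
2  | Bob  | 3.1 
3  | Hank | 2.95
7  | Jack | 2.44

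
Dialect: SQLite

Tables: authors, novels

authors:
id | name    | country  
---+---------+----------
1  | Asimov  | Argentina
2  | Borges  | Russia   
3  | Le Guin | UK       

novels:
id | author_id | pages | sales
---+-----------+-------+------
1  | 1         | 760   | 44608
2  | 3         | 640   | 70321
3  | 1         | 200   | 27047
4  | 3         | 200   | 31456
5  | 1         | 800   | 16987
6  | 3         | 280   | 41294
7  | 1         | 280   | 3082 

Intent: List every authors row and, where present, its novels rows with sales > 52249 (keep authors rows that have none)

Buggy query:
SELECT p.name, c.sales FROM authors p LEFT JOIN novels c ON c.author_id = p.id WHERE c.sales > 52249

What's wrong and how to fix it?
Bug: A WHERE condition on the right-hand table after LEFT JOIN drops unmatched parents

Fix: Put 'c.sales > 52249' in the JOIN's ON clause instead of WHERE

Corrected query:
SELECT p.name, c.sales FROM authors p LEFT JOIN novels c ON c.author_id = p.id AND c.sales > 52249

Result:
name    | sales
--------+------
Asimov  | NULL 
Borges  | NULL 
Le Guin | 70321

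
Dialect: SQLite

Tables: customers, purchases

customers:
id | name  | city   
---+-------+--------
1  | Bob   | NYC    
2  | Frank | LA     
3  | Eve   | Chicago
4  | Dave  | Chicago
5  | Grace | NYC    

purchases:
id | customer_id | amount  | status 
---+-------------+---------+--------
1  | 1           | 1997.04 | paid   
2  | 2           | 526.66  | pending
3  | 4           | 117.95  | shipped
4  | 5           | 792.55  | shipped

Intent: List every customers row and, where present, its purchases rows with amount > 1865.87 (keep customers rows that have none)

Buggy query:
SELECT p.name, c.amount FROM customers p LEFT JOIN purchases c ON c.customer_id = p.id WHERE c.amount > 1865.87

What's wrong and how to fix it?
Bug: A WHERE condition on the right-hand table after LEFT JOIN drops unmatched parents

Fix: Put 'c.amount > 1865.87' in the JOIN's ON clause instead of WHERE

Corrected query:
SELECT p.name, c.amount FROM customers p LEFT JOIN purchases c ON c.customer_id = p.id AND c.amount > 1865.87

Result:
name  | amount 
------+--------
Bob   | 1997.04
Frank | NULL   
Eve   | NULL   
Dave  | NULL   
Grace | NULL   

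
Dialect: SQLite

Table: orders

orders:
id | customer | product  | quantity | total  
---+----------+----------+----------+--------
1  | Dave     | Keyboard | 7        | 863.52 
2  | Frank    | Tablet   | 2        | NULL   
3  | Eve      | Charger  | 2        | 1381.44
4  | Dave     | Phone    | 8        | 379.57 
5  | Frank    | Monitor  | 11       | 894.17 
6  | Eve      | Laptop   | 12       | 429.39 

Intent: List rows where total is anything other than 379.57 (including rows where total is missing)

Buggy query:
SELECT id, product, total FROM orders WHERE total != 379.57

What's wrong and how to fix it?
Bug: 'total != 379.57' is unknown when total is NULL, so NULL rows are silently excluded

Fix: Add an explicit OR total IS NULL to include the missing-value rows

Corrected query:
SELECT id, product, total FROM orders WHERE total != 379.57 OR total IS NULL

Result:
id | product  | total  
---+----------+--------
1  | Keyboard | 863.52 
2  | Tablet   | NULL   
3  | Charger  | 1381.44
5  | Monitor  | 894.17 
6  | Laptop   | 429.39 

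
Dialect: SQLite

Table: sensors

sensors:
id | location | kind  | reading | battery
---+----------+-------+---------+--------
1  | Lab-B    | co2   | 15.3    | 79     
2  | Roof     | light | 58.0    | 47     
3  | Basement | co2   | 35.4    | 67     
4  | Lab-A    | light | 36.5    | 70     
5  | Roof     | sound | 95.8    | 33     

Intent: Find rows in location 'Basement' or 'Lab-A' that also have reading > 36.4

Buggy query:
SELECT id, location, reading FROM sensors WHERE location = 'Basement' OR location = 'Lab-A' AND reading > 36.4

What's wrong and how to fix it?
Bug: AND binds tighter than OR, so this parses as location = 'Basement' OR (location = 'Lab-A' AND reading > 36.4)

Fix: Add parentheses around the OR so the AND applies to both alternatives

Corrected query:
SELECT id, location, reading FROM sensors WHERE (location = 'Basement' OR location = 'Lab-A') AND reading > 36.4

Result:
id | location | reading
---+----------+--------
4  | Lab-A    | 36.5   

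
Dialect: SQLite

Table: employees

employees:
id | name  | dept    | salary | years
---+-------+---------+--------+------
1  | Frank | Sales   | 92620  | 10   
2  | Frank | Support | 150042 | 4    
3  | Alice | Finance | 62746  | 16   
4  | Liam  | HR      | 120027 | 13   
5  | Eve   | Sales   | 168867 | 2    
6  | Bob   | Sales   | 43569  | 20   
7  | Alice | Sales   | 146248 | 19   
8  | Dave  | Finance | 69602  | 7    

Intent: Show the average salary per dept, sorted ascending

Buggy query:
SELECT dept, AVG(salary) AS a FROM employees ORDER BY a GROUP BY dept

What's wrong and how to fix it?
Bug: GROUP BY must precede ORDER BY

Fix: Reorder: SELECT … FROM … GROUP BY … ORDER BY …

Corrected query:
SELECT dept, AVG(salary) AS a FROM employees GROUP BY dept ORDER BY a

Result:
dept    | a     
--------+-------
Finance | 66174 
Sales   | 112826
HR      | 120027
Support | 150042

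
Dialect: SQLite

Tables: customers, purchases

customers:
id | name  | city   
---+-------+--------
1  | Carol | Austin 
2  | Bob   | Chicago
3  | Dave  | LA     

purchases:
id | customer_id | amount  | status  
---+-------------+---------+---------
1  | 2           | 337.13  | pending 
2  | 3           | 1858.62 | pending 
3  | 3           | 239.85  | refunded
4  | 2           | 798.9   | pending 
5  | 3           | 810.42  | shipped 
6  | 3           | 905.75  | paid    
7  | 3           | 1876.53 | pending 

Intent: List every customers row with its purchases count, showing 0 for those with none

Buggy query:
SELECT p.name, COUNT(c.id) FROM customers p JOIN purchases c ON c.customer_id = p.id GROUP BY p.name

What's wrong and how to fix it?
Bug: INNER JOIN drops customers rows that have no matching purchases rows

Fix: Switch to LEFT JOIN to retain unmatched parent rows

Corrected query:
SELECT p.name, COUNT(c.id) FROM customers p LEFT JOIN purchases c ON c.customer_id = p.id GROUP BY p.name

Result:
name  | COUNT(c.id)
------+------------
Bob   | 2          
Carol | 0          
Dave  | 5          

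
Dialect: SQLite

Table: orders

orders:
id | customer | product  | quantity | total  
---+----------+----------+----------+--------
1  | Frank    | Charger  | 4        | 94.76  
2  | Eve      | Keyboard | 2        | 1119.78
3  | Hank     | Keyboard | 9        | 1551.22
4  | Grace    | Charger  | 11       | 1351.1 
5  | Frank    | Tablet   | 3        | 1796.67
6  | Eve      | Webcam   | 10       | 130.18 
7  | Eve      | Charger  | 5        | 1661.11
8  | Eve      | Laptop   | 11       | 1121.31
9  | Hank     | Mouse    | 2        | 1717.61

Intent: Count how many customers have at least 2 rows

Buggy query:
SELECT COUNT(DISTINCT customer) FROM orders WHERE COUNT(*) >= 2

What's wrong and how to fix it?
Bug: COUNT(*) cannot appear in WHERE; the per-group count doesn't exist yet

Fix: Group first with HAVING COUNT(*) >= 2, then COUNT the resulting groups

Corrected query:
SELECT COUNT(*) FROM (SELECT customer FROM orders GROUP BY customer HAVING COUNT(*) >= 2)

Result:
COUNT(*)
--------
3       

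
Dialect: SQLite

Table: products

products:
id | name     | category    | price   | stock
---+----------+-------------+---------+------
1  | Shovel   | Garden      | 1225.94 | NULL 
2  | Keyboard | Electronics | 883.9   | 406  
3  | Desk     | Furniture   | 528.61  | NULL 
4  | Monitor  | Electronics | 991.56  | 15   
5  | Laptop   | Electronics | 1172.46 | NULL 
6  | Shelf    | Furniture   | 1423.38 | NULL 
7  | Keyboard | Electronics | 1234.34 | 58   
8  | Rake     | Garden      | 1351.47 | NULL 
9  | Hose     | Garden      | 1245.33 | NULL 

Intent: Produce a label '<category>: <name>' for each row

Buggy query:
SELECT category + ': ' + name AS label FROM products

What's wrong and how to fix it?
Bug: SQLite uses || for string concatenation; + coerces text to numbers (yielding 0)

Fix: Use the || operator for string concatenation

Corrected query:
SELECT category || ': ' || name AS label FROM products

Result:
label                
---------------------
Garden: Shovel       
Electronics: Keyboard
Furniture: Desk      
Electronics: Monitor 
Electronics: Laptop  
Furniture: Shelf     
Electronics: Keyboard
Garden: Rake         
Garden: Hose         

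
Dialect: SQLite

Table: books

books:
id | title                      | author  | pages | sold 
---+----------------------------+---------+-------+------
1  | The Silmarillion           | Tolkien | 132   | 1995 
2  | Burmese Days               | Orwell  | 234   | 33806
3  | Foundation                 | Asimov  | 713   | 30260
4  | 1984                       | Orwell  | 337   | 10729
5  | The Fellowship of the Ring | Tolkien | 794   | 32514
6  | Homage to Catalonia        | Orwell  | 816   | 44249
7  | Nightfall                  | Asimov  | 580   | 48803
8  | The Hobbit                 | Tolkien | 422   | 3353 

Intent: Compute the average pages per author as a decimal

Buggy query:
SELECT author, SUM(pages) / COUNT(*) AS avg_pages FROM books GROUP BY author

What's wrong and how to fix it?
Bug: SUM(pages) and COUNT(*) are both integers; the division truncates the fractional part

Fix: Cast one side to REAL so the division keeps the fractional part

Corrected query:
SELECT author, SUM(pages) * 1.0 / COUNT(*) AS avg_pages FROM books GROUP BY author

Result:
author  | avg_pages 
--------+-----------
Asimov  | 646.5     
Orwell  | 462.333333
Tolkien | 449.333333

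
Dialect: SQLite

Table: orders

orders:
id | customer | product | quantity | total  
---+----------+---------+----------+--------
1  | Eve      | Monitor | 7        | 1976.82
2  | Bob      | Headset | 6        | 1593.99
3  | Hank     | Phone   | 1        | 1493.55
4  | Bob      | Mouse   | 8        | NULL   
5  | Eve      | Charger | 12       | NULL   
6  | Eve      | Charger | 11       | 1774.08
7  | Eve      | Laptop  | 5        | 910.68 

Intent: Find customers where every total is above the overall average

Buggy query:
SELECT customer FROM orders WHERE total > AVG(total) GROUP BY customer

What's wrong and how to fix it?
Bug: AVG() is an aggregate; it can't sit directly in WHERE

Fix: Use a subquery for AVG and a HAVING MIN(...) filter so the condition holds for every row in the group

Corrected query:
SELECT customer FROM orders GROUP BY customer HAVING MIN(total) > (SELECT AVG(total) FROM orders)

Result:
customer
--------
Bob     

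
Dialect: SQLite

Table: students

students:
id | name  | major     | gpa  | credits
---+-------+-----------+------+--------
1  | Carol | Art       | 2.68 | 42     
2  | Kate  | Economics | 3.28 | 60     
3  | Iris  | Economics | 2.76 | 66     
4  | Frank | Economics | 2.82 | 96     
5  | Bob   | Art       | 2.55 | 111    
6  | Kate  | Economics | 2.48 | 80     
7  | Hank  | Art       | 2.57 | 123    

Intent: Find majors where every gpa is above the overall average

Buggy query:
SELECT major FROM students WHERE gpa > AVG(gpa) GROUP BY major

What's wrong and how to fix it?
Bug: AVG() is an aggregate; it can't sit directly in WHERE

Fix: Use a subquery for AVG and a HAVING MIN(...) filter so the condition holds for every row in the group

Corrected query:
SELECT major FROM students GROUP BY major HAVING MIN(gpa) > (SELECT AVG(gpa) FROM students)

Result:
(no rows)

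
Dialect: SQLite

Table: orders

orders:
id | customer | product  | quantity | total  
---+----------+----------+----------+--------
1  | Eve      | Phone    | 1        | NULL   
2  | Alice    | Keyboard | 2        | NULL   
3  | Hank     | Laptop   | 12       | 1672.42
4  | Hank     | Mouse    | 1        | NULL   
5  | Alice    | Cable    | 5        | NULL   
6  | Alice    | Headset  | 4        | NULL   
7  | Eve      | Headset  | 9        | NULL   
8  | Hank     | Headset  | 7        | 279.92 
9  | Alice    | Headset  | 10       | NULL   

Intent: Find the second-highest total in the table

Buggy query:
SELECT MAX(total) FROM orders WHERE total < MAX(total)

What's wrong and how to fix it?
Bug: The inner MAX is an aggregate inside WHERE, which is not allowed

Fix: Put the inner MAX in a scalar subquery

Corrected query:
SELECT MAX(total) FROM orders WHERE total < (SELECT MAX(total) FROM orders)

Result:
MAX(total)
----------
279.92    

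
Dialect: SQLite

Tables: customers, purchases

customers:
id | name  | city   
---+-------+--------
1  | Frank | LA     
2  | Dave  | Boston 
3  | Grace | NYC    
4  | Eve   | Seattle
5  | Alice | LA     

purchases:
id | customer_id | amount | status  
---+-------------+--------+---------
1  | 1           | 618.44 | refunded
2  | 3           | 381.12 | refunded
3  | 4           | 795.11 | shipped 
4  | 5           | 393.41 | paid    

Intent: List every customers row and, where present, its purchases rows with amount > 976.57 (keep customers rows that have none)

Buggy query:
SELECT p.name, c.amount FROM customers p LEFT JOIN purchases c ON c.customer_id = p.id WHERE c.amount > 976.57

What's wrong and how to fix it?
Bug: Filtering c.amount in WHERE discards the NULL rows produced by LEFT JOIN, turning it into an inner join

Fix: Put 'c.amount > 976.57' in the JOIN's ON clause instead of WHERE

Corrected query:
SELECT p.name, c.amount FROM customers p LEFT JOIN purchases c ON c.customer_id = p.id AND c.amount > 976.57

Result:
name  | amount
------+-------
Frank | NULL  
Dave  | NULL  
Grace | NULL  
Eve   | NULL  
Alice | NULL  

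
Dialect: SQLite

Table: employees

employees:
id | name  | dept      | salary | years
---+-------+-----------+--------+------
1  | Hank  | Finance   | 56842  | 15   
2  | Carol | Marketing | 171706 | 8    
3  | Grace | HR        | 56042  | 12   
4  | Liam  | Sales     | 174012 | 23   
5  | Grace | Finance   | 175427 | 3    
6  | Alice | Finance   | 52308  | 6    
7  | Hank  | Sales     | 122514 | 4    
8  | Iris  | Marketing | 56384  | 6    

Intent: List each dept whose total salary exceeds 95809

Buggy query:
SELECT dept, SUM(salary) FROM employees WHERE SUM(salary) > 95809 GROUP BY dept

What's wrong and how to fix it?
Bug: WHERE runs before GROUP BY, so aggregates aren't available there

Fix: Use HAVING (which filters groups after aggregation) instead of WHERE

Corrected query:
SELECT dept, SUM(salary) FROM employees GROUP BY dept HAVING SUM(salary) > 95809

Result:
dept      | SUM(salary)
----------+------------
Finance   | 284577     
Marketing | 228090     
Sales     | 296526     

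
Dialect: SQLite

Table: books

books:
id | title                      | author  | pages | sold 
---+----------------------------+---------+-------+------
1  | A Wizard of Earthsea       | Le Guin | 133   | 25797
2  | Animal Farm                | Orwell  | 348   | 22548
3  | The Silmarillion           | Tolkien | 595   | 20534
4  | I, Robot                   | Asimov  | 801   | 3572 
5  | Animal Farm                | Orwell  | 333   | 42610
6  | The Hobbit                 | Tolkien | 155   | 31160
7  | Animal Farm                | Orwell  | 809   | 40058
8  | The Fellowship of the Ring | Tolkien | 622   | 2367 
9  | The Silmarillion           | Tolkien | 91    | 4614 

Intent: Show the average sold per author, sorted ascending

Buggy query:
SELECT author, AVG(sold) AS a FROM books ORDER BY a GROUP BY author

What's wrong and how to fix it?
Bug: ORDER BY appears before GROUP BY; SQL clause order requires GROUP BY first

Fix: Reorder: SELECT … FROM … GROUP BY … ORDER BY …

Corrected query:
SELECT author, AVG(sold) AS a FROM books GROUP BY author ORDER BY a

Result:
author  | a       
--------+---------
Asimov  | 3572    
Tolkien | 14668.75
Le Guin | 25797   
Orwell  | 35072   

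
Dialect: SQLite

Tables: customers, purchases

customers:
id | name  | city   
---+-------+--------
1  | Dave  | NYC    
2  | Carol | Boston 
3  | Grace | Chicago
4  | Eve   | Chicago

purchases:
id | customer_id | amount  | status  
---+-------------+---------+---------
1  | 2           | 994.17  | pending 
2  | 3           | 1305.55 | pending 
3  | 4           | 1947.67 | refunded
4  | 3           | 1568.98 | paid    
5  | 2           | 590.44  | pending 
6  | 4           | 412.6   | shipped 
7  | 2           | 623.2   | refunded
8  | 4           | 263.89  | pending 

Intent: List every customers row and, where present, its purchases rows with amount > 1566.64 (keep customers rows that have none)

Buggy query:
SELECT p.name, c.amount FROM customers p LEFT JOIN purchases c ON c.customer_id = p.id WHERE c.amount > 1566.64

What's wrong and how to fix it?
Bug: A WHERE condition on the right-hand table after LEFT JOIN drops unmatched parents

Fix: Put 'c.amount > 1566.64' in the JOIN's ON clause instead of WHERE

Corrected query:
SELECT p.name, c.amount FROM customers p LEFT JOIN purchases c ON c.customer_id = p.id AND c.amount > 1566.64

Result:
name  | amount 
------+--------
Dave  | NULL   
Carol | NULL   
Grace | 1568.98
Eve   | 1947.67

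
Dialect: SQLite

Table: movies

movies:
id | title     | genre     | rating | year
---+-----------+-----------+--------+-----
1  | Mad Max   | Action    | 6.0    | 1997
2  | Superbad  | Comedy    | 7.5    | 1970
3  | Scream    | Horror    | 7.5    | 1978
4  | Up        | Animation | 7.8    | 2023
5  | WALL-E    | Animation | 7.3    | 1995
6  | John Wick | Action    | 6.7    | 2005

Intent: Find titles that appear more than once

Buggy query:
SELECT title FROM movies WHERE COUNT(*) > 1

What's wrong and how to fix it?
Bug: COUNT(*) is an aggregate and cannot be used in WHERE

Fix: GROUP BY title, then filter groups with HAVING COUNT(*) > 1

Corrected query:
SELECT title FROM movies GROUP BY title HAVING COUNT(*) > 1

Result:
(no rows)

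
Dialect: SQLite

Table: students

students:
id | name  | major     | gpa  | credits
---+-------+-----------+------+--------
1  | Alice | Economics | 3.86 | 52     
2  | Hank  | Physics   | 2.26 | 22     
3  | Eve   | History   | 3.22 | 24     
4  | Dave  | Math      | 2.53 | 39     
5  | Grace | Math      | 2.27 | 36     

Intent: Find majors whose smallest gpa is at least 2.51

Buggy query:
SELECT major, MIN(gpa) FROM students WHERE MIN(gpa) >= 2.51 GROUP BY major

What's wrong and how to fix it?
Bug: Aggregates like MIN are computed per group after WHERE runs

Fix: Use HAVING for the per-group MIN condition

Corrected query:
SELECT major, MIN(gpa) FROM students GROUP BY major HAVING MIN(gpa) >= 2.51

Result:
major     | MIN(gpa)
----------+---------
Economics | 3.86    
History   | 3.22    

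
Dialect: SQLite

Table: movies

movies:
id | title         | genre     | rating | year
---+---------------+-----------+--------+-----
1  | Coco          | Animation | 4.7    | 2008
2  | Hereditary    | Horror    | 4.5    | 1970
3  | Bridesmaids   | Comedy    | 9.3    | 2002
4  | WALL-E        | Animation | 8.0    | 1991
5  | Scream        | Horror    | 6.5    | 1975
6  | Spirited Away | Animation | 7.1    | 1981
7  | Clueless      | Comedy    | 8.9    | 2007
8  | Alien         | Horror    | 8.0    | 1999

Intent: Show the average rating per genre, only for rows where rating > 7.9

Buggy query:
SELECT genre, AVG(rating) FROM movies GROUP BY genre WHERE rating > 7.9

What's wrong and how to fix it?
Bug: Row-level WHERE must come before GROUP BY in the clause order

Fix: Move the WHERE clause before GROUP BY

Corrected query:
SELECT genre, AVG(rating) FROM movies WHERE rating > 7.9 GROUP BY genre

Result:
genre     | AVG(rating)
----------+------------
Animation | 8          
Comedy    | 9.1        
Horror    | 8          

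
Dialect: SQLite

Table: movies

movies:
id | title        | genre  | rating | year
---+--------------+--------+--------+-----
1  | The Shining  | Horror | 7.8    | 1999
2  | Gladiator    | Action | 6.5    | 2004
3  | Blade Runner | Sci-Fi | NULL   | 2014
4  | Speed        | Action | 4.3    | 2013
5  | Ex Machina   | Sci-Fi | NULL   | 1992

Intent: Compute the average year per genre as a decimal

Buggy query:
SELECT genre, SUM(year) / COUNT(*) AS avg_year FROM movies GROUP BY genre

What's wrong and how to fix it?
Bug: Both operands are integers, so '/' performs integer division and truncates

Fix: Cast one side to REAL so the division keeps the fractional part

Corrected query:
SELECT genre, SUM(year) * 1.0 / COUNT(*) AS avg_year FROM movies GROUP BY genre

Result:
genre  | avg_year
-------+---------
Action | 2008.5  
Horror | 1999    
Sci-Fi | 2003    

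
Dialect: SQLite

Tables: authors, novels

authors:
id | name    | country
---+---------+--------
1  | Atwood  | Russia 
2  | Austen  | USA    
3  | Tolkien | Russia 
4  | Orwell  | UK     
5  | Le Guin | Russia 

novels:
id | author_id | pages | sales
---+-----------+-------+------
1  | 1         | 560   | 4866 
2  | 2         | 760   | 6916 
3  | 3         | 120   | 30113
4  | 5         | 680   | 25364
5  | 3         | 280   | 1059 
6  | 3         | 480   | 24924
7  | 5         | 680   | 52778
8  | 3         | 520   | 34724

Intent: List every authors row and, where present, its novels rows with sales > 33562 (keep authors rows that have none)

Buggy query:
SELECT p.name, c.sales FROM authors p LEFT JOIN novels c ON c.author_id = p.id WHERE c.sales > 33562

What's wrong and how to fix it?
Bug: Filtering c.sales in WHERE discards the NULL rows produced by LEFT JOIN, turning it into an inner join

Fix: Put 'c.sales > 33562' in the JOIN's ON clause instead of WHERE

Corrected query:
SELECT p.name, c.sales FROM authors p LEFT JOIN novels c ON c.author_id = p.id AND c.sales > 33562

Result:
name    | sales
--------+------
Atwood  | NULL 
Austen  | NULL 
Tolkien | 34724
Orwell  | NULL 
Le Guin | 52778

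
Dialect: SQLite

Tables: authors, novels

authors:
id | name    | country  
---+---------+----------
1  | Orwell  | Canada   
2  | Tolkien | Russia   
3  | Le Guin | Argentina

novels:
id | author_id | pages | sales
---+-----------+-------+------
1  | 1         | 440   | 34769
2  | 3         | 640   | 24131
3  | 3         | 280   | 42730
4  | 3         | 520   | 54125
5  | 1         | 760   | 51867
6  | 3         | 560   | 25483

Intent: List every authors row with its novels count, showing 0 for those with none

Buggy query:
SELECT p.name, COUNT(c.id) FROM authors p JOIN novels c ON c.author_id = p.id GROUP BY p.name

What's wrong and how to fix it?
Bug: INNER JOIN drops authors rows that have no matching novels rows

Fix: Use LEFT JOIN so parents without children still appear (COUNT(c.id) gives 0)

Corrected query:
SELECT p.name, COUNT(c.id) FROM authors p LEFT JOIN novels c ON c.author_id = p.id GROUP BY p.name

Result:
name    | COUNT(c.id)
--------+------------
Le Guin | 4          
Orwell  | 2          
Tolkien | 0          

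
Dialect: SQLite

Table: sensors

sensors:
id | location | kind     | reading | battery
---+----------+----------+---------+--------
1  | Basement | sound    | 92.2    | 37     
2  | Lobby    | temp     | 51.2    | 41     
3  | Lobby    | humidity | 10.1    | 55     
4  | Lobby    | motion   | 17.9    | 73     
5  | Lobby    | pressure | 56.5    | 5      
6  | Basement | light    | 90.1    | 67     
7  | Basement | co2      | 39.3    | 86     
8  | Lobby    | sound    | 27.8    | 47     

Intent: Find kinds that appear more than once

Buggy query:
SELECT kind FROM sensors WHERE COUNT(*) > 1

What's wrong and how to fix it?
Bug: COUNT(*) is an aggregate and cannot be used in WHERE

Fix: GROUP BY kind, then filter groups with HAVING COUNT(*) > 1

Corrected query:
SELECT kind FROM sensors GROUP BY kind HAVING COUNT(*) > 1

Result:
kind 
-----
sound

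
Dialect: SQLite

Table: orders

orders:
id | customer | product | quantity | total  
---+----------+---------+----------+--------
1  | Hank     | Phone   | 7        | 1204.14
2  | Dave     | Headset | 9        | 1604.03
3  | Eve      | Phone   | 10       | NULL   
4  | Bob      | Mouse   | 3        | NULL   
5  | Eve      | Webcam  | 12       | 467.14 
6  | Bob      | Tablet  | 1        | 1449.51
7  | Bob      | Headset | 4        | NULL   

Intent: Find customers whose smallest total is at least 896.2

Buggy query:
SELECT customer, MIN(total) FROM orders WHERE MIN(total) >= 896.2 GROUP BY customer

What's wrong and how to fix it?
Bug: Aggregates like MIN are computed per group after WHERE runs

Fix: Replace WHERE with HAVING after the GROUP BY

Corrected query:
SELECT customer, MIN(total) FROM orders GROUP BY customer HAVING MIN(total) >= 896.2

Result:
customer | MIN(total)
---------+-----------
Bob      | 1449.51   
Dave     | 1604.03   
Hank     | 1204.14   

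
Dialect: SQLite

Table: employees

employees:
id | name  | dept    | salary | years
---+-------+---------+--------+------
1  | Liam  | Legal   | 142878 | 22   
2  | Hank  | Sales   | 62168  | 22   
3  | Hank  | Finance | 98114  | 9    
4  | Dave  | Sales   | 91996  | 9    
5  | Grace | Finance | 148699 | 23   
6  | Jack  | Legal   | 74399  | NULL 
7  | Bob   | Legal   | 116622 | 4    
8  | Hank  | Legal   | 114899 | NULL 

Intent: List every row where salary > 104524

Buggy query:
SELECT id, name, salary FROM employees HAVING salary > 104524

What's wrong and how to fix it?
Bug: This is a non-aggregate query (no GROUP BY, no aggregates), so in SQLite the HAVING clause is invalid here; a row-level condition belongs in WHERE

Fix: Replace HAVING with WHERE since the condition applies to individual rows

Corrected query:
SELECT id, name, salary FROM employees WHERE salary > 104524

Result:
id | name  | salary
---+-------+-------
1  | Liam  | 142878
5  | Grace | 148699
7  | Bob   | 116622
8  | Hank  | 114899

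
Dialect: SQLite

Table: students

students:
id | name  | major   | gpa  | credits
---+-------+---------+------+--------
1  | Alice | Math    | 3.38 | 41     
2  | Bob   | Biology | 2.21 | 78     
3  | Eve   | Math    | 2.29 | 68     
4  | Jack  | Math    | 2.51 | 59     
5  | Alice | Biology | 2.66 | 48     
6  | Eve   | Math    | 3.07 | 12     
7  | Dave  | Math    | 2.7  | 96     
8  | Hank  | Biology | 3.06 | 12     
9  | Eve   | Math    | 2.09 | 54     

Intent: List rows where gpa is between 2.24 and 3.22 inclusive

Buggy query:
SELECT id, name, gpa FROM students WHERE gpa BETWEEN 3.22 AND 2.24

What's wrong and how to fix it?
Bug: The bounds are reversed; BETWEEN a AND b requires a <= b to match anything

Fix: Write BETWEEN 2.24 AND 3.22

Corrected query:
SELECT id, name, gpa FROM students WHERE gpa BETWEEN 2.24 AND 3.22

Result:
id | name  | gpa 
---+-------+-----
3  | Eve   | 2.29
4  | Jack  | 2.51
5  | Alice | 2.66
6  | Eve   | 3.07
7  | Dave  | 2.7 
8  | Hank  | 3.06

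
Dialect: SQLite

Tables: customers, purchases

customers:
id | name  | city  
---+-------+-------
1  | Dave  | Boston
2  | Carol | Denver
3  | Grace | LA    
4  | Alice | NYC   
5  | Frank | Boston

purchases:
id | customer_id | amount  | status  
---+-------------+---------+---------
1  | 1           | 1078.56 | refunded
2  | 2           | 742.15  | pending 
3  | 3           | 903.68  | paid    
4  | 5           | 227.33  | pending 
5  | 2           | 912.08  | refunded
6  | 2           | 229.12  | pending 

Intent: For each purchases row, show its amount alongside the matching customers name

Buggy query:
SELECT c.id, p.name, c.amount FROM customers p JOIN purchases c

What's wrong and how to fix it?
Bug: JOIN with no ON clause produces a cartesian product; every purchases row pairs with every customers row

Fix: Specify the join condition linking the foreign key to the parent id

Corrected query:
SELECT c.id, p.name, c.amount FROM customers p JOIN purchases c ON c.customer_id = p.id

Result:
id | name  | amount 
---+-------+--------
1  | Dave  | 1078.56
2  | Carol | 742.15 
3  | Grace | 903.68 
4  | Frank | 227.33 
5  | Carol | 912.08 
6  | Carol | 229.12 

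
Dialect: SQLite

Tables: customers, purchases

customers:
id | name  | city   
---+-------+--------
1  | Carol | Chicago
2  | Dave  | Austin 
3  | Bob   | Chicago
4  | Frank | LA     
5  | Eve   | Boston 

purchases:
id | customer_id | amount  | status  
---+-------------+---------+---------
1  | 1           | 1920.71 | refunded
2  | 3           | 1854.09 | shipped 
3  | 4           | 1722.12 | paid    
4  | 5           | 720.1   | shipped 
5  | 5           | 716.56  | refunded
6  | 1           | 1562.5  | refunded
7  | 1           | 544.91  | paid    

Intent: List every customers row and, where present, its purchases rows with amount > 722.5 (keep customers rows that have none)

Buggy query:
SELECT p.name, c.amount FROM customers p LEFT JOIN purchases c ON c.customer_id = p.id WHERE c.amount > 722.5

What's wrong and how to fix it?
Bug: Filtering c.amount in WHERE discards the NULL rows produced by LEFT JOIN, turning it into an inner join

Fix: Put 'c.amount > 722.5' in the JOIN's ON clause instead of WHERE

Corrected query:
SELECT p.name, c.amount FROM customers p LEFT JOIN purchases c ON c.customer_id = p.id AND c.amount > 722.5

Result:
name  | amount 
------+--------
Carol | 1562.5 
Carol | 1920.71
Dave  | NULL   
Bob   | 1854.09
Frank | 1722.12
Eve   | NULL   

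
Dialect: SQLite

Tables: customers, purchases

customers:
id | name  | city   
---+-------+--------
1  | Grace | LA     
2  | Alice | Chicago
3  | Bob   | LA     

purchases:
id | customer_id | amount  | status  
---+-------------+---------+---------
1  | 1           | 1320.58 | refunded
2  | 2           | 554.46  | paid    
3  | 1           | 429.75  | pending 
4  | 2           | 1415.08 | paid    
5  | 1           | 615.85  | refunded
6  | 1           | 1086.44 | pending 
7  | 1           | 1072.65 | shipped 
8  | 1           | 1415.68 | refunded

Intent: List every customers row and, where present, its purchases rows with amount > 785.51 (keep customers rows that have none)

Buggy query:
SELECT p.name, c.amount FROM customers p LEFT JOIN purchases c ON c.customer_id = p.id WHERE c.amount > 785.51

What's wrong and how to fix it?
Bug: Filtering c.amount in WHERE discards the NULL rows produced by LEFT JOIN, turning it into an inner join

Fix: Move the right-table condition into the ON clause so unmatched parents are kept

Corrected query:
SELECT p.name, c.amount FROM customers p LEFT JOIN purchases c ON c.customer_id = p.id AND c.amount > 785.51

Result:
name  | amount 
------+--------
Grace | 1072.65
Grace | 1086.44
Grace | 1320.58
Grace | 1415.68
Alice | 1415.08
Bob   | NULL   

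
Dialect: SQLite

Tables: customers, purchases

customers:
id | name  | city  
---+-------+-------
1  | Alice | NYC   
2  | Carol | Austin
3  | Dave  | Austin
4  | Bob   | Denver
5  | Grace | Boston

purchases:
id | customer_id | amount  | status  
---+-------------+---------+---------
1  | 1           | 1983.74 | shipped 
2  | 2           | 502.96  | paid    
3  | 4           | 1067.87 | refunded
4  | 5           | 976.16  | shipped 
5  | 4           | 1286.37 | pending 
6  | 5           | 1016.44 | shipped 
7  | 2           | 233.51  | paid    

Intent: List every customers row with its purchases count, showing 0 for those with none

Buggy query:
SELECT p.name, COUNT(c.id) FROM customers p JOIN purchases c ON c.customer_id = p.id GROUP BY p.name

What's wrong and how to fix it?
Bug: INNER JOIN drops customers rows that have no matching purchases rows

Fix: Switch to LEFT JOIN to retain unmatched parent rows

Corrected query:
SELECT p.name, COUNT(c.id) FROM customers p LEFT JOIN purchases c ON c.customer_id = p.id GROUP BY p.name

Result:
name  | COUNT(c.id)
------+------------
Alice | 1          
Bob   | 2          
Carol | 2          
Dave  | 0          
Grace | 2          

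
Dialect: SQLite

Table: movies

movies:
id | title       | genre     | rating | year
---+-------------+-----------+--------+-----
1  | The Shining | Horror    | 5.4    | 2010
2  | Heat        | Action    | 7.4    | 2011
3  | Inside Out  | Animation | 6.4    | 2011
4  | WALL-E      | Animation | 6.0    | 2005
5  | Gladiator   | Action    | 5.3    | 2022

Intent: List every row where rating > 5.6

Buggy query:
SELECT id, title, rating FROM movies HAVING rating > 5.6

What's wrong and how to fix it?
Bug: HAVING filters the output of aggregation, but this query has no GROUP BY and no aggregate functions, so SQLite rejects it (HAVING clause on a non-aggregate query); the condition here is per row

Fix: Replace HAVING with WHERE since the condition applies to individual rows

Corrected query:
SELECT id, title, rating FROM movies WHERE rating > 5.6

Result:
id | title      | rating
---+------------+-------
2  | Heat       | 7.4   
3  | Inside Out | 6.4   
4  | WALL-E     | 6     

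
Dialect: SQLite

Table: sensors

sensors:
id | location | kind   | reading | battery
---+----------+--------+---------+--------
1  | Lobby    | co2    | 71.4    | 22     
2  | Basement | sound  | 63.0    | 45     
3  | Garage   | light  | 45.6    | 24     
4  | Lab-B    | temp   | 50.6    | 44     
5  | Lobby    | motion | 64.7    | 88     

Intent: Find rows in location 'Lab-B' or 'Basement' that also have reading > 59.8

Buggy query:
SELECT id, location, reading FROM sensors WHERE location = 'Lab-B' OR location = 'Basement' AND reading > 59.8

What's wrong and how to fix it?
Bug: Without parentheses, AND is evaluated before OR, so the reading filter only applies to the 'Basement' branch

Fix: Add parentheses around the OR so the AND applies to both alternatives

Corrected query:
SELECT id, location, reading FROM sensors WHERE (location = 'Lab-B' OR location = 'Basement') AND reading > 59.8

Result:
id | location | reading
---+----------+--------
2  | Basement | 63     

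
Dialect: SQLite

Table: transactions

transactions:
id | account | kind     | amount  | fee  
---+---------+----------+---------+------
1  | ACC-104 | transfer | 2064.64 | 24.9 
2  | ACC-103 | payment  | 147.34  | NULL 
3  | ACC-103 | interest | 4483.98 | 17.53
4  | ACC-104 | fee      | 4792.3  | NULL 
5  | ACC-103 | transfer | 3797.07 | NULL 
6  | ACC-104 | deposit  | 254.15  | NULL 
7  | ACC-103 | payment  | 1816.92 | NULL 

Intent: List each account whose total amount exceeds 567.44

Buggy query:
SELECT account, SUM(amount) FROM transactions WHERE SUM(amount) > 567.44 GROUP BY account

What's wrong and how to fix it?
Bug: Aggregate functions cannot appear in a WHERE clause

Fix: Move the aggregate condition to a HAVING clause

Corrected query:
SELECT account, SUM(amount) FROM transactions GROUP BY account HAVING SUM(amount) > 567.44

Result:
account | SUM(amount)
--------+------------
ACC-103 | 10245.31   
ACC-104 | 7111.09    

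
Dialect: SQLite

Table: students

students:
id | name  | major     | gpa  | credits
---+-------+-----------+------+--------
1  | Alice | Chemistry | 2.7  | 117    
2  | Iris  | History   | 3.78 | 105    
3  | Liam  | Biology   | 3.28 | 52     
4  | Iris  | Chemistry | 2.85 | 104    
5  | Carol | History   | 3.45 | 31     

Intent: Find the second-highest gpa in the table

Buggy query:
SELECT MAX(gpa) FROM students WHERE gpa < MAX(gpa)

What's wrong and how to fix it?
Bug: MAX(gpa) on the right of the comparison is an aggregate-in-WHERE error

Fix: Compute the overall MAX in a subquery, then take MAX of rows below it

Corrected query:
SELECT MAX(gpa) FROM students WHERE gpa < (SELECT MAX(gpa) FROM students)

Result:
MAX(gpa)
--------
3.45    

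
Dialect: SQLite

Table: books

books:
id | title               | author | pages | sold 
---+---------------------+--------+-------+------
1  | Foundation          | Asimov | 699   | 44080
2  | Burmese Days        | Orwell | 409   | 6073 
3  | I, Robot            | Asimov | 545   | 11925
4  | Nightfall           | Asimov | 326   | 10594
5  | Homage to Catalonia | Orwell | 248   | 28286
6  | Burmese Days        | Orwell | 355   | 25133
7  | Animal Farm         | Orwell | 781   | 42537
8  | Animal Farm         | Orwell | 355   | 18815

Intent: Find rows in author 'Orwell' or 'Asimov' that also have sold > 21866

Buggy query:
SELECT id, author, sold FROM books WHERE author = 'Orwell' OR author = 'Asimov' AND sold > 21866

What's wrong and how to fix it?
Bug: Without parentheses, AND is evaluated before OR, so the sold filter only applies to the 'Asimov' branch

Fix: Add parentheses around the OR so the AND applies to both alternatives

Corrected query:
SELECT id, author, sold FROM books WHERE (author = 'Orwell' OR author = 'Asimov') AND sold > 21866

Result:
id | author | sold 
---+--------+------
1  | Asimov | 44080
5  | Orwell | 28286
6  | Orwell | 25133
7  | Orwell | 42537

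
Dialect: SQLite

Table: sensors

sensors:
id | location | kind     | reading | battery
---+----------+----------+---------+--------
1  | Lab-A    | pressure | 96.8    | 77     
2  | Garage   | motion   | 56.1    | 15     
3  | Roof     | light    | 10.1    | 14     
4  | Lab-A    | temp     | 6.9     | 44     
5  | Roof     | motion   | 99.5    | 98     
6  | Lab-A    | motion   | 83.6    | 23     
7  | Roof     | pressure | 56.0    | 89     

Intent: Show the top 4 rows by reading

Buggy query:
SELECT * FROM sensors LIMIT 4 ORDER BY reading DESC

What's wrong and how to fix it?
Bug: LIMIT must come after ORDER BY

Fix: Sort with ORDER BY, then apply LIMIT

Corrected query:
SELECT * FROM sensors ORDER BY reading DESC LIMIT 4

Result:
id | location | kind     | reading | battery
---+----------+----------+---------+--------
5  | Roof     | motion   | 99.5    | 98     
1  | Lab-A    | pressure | 96.8    | 77     
6  | Lab-A    | motion   | 83.6    | 23     
2  | Garage   | motion   | 56.1    | 15     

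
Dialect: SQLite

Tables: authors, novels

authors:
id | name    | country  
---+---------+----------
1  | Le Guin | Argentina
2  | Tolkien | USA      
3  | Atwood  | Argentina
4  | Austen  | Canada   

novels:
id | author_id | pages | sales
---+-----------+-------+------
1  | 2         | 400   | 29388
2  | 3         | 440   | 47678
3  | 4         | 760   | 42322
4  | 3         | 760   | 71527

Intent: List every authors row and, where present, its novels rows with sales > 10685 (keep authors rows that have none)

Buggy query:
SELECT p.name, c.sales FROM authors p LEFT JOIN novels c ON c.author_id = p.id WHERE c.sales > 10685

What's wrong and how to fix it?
Bug: A WHERE condition on the right-hand table after LEFT JOIN drops unmatched parents

Fix: Move the right-table condition into the ON clause so unmatched parents are kept

Corrected query:
SELECT p.name, c.sales FROM authors p LEFT JOIN novels c ON c.author_id = p.id AND c.sales > 10685

Result:
name    | sales
--------+------
Le Guin | NULL 
Tolkien | 29388
Atwood  | 47678
Atwood  | 71527
Austen  | 42322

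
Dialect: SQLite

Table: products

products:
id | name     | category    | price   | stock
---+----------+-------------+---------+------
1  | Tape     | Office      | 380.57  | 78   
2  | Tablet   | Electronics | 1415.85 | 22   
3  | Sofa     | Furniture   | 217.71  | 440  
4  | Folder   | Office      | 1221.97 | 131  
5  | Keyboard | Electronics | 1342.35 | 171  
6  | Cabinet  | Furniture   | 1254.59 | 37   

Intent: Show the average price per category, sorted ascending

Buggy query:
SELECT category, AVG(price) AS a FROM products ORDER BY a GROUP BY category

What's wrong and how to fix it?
Bug: GROUP BY must precede ORDER BY

Fix: Reorder: SELECT … FROM … GROUP BY … ORDER BY …

Corrected query:
SELECT category, AVG(price) AS a FROM products GROUP BY category ORDER BY a

Result:
category    | a     
------------+-------
Furniture   | 736.15
Office      | 801.27
Electronics | 1379.1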